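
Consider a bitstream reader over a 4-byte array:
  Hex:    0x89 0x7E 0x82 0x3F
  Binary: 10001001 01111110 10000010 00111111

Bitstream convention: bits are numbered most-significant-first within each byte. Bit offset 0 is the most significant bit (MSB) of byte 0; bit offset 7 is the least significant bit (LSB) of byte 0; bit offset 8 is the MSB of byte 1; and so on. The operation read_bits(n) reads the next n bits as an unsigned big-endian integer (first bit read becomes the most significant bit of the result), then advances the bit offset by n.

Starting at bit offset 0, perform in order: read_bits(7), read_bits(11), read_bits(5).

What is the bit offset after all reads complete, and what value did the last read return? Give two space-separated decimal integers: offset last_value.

Answer: 23 1

Derivation:
Read 1: bits[0:7] width=7 -> value=68 (bin 1000100); offset now 7 = byte 0 bit 7; 25 bits remain
Read 2: bits[7:18] width=11 -> value=1530 (bin 10111111010); offset now 18 = byte 2 bit 2; 14 bits remain
Read 3: bits[18:23] width=5 -> value=1 (bin 00001); offset now 23 = byte 2 bit 7; 9 bits remain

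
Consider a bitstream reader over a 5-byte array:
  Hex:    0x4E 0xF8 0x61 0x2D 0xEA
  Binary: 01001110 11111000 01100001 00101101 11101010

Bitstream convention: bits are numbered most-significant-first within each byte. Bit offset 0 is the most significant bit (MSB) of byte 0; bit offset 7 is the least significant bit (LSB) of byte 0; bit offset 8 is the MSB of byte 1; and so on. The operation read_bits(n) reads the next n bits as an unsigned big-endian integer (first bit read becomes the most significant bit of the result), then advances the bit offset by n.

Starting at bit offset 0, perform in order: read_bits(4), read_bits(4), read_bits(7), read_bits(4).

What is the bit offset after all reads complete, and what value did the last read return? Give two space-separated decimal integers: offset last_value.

Answer: 19 3

Derivation:
Read 1: bits[0:4] width=4 -> value=4 (bin 0100); offset now 4 = byte 0 bit 4; 36 bits remain
Read 2: bits[4:8] width=4 -> value=14 (bin 1110); offset now 8 = byte 1 bit 0; 32 bits remain
Read 3: bits[8:15] width=7 -> value=124 (bin 1111100); offset now 15 = byte 1 bit 7; 25 bits remain
Read 4: bits[15:19] width=4 -> value=3 (bin 0011); offset now 19 = byte 2 bit 3; 21 bits remain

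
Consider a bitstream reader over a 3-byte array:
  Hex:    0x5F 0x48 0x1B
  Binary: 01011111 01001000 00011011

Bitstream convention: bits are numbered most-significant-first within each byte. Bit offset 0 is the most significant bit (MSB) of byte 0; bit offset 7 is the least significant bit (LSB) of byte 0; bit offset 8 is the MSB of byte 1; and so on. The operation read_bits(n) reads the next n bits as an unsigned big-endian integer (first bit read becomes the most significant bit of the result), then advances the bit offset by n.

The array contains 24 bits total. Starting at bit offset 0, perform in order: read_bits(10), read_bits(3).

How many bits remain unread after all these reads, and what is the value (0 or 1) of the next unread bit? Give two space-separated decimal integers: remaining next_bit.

Read 1: bits[0:10] width=10 -> value=381 (bin 0101111101); offset now 10 = byte 1 bit 2; 14 bits remain
Read 2: bits[10:13] width=3 -> value=1 (bin 001); offset now 13 = byte 1 bit 5; 11 bits remain

Answer: 11 0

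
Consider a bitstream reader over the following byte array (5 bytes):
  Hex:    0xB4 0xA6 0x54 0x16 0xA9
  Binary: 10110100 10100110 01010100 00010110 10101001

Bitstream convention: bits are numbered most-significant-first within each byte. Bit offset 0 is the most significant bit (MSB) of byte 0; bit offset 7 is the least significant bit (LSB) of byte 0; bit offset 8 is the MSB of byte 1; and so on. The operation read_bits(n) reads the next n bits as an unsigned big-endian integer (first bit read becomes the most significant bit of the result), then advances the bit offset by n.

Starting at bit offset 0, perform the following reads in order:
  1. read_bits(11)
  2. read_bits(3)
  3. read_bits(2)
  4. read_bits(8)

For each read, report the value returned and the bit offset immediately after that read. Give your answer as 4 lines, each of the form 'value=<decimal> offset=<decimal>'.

Answer: value=1445 offset=11
value=1 offset=14
value=2 offset=16
value=84 offset=24

Derivation:
Read 1: bits[0:11] width=11 -> value=1445 (bin 10110100101); offset now 11 = byte 1 bit 3; 29 bits remain
Read 2: bits[11:14] width=3 -> value=1 (bin 001); offset now 14 = byte 1 bit 6; 26 bits remain
Read 3: bits[14:16] width=2 -> value=2 (bin 10); offset now 16 = byte 2 bit 0; 24 bits remain
Read 4: bits[16:24] width=8 -> value=84 (bin 01010100); offset now 24 = byte 3 bit 0; 16 bits remain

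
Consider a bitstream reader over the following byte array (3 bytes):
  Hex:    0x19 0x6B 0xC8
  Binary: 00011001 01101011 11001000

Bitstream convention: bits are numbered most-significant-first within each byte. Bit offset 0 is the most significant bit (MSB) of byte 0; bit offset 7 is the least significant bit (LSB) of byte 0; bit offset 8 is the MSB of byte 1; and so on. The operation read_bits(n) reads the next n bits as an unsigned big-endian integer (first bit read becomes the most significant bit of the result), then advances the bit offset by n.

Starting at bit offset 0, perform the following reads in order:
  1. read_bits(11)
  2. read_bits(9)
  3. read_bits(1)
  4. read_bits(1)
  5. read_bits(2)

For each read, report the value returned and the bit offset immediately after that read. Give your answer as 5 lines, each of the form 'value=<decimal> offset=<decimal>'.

Answer: value=203 offset=11
value=188 offset=20
value=1 offset=21
value=0 offset=22
value=0 offset=24

Derivation:
Read 1: bits[0:11] width=11 -> value=203 (bin 00011001011); offset now 11 = byte 1 bit 3; 13 bits remain
Read 2: bits[11:20] width=9 -> value=188 (bin 010111100); offset now 20 = byte 2 bit 4; 4 bits remain
Read 3: bits[20:21] width=1 -> value=1 (bin 1); offset now 21 = byte 2 bit 5; 3 bits remain
Read 4: bits[21:22] width=1 -> value=0 (bin 0); offset now 22 = byte 2 bit 6; 2 bits remain
Read 5: bits[22:24] width=2 -> value=0 (bin 00); offset now 24 = byte 3 bit 0; 0 bits remain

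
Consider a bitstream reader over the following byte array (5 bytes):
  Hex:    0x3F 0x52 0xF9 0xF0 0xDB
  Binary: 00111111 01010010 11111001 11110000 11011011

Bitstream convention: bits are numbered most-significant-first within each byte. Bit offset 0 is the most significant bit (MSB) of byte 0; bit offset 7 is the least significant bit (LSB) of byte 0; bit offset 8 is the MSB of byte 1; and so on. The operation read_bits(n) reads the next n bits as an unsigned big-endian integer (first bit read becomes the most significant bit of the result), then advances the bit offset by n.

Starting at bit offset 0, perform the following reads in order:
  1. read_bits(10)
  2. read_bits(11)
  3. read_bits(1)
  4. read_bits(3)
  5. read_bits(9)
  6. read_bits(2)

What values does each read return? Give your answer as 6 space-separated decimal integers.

Read 1: bits[0:10] width=10 -> value=253 (bin 0011111101); offset now 10 = byte 1 bit 2; 30 bits remain
Read 2: bits[10:21] width=11 -> value=607 (bin 01001011111); offset now 21 = byte 2 bit 5; 19 bits remain
Read 3: bits[21:22] width=1 -> value=0 (bin 0); offset now 22 = byte 2 bit 6; 18 bits remain
Read 4: bits[22:25] width=3 -> value=3 (bin 011); offset now 25 = byte 3 bit 1; 15 bits remain
Read 5: bits[25:34] width=9 -> value=451 (bin 111000011); offset now 34 = byte 4 bit 2; 6 bits remain
Read 6: bits[34:36] width=2 -> value=1 (bin 01); offset now 36 = byte 4 bit 4; 4 bits remain

Answer: 253 607 0 3 451 1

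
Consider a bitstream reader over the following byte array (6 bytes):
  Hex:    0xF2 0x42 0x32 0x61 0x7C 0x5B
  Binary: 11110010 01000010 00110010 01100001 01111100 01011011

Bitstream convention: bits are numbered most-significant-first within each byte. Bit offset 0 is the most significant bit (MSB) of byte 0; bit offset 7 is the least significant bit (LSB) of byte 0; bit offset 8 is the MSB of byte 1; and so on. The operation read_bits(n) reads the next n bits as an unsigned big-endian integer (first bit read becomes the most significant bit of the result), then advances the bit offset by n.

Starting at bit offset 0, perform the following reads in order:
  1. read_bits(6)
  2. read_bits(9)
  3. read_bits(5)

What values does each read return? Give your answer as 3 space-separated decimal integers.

Read 1: bits[0:6] width=6 -> value=60 (bin 111100); offset now 6 = byte 0 bit 6; 42 bits remain
Read 2: bits[6:15] width=9 -> value=289 (bin 100100001); offset now 15 = byte 1 bit 7; 33 bits remain
Read 3: bits[15:20] width=5 -> value=3 (bin 00011); offset now 20 = byte 2 bit 4; 28 bits remain

Answer: 60 289 3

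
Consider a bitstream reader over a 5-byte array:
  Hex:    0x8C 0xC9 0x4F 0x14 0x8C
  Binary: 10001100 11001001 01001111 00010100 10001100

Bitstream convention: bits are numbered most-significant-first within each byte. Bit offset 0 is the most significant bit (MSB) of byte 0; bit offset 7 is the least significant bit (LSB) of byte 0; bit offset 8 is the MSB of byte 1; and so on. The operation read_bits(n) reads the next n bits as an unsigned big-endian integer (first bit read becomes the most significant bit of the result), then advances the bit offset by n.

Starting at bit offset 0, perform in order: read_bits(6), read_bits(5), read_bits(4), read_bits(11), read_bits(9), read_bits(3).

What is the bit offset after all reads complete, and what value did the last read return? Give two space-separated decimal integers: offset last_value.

Read 1: bits[0:6] width=6 -> value=35 (bin 100011); offset now 6 = byte 0 bit 6; 34 bits remain
Read 2: bits[6:11] width=5 -> value=6 (bin 00110); offset now 11 = byte 1 bit 3; 29 bits remain
Read 3: bits[11:15] width=4 -> value=4 (bin 0100); offset now 15 = byte 1 bit 7; 25 bits remain
Read 4: bits[15:26] width=11 -> value=1340 (bin 10100111100); offset now 26 = byte 3 bit 2; 14 bits remain
Read 5: bits[26:35] width=9 -> value=164 (bin 010100100); offset now 35 = byte 4 bit 3; 5 bits remain
Read 6: bits[35:38] width=3 -> value=3 (bin 011); offset now 38 = byte 4 bit 6; 2 bits remain

Answer: 38 3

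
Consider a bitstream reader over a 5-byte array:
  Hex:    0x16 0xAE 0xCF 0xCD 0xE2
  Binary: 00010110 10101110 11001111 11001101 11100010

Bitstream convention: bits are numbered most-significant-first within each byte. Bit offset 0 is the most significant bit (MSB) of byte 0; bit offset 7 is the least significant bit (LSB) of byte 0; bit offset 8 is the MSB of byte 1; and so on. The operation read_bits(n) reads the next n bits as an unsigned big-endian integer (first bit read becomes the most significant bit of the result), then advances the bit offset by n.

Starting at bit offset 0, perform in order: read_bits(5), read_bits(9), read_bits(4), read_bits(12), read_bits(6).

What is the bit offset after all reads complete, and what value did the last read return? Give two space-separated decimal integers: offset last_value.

Read 1: bits[0:5] width=5 -> value=2 (bin 00010); offset now 5 = byte 0 bit 5; 35 bits remain
Read 2: bits[5:14] width=9 -> value=427 (bin 110101011); offset now 14 = byte 1 bit 6; 26 bits remain
Read 3: bits[14:18] width=4 -> value=11 (bin 1011); offset now 18 = byte 2 bit 2; 22 bits remain
Read 4: bits[18:30] width=12 -> value=1011 (bin 001111110011); offset now 30 = byte 3 bit 6; 10 bits remain
Read 5: bits[30:36] width=6 -> value=30 (bin 011110); offset now 36 = byte 4 bit 4; 4 bits remain

Answer: 36 30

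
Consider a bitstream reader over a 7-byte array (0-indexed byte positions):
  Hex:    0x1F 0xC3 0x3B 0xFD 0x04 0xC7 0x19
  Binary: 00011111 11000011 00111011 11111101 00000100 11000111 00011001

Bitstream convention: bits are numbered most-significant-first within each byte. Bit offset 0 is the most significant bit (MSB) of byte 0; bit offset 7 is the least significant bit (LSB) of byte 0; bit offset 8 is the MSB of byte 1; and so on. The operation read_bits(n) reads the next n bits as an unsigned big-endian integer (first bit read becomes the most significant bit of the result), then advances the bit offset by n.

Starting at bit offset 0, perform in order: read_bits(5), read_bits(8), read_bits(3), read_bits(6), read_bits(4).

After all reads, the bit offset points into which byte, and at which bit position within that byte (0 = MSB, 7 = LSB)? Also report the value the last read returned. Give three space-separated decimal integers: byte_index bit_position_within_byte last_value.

Answer: 3 2 15

Derivation:
Read 1: bits[0:5] width=5 -> value=3 (bin 00011); offset now 5 = byte 0 bit 5; 51 bits remain
Read 2: bits[5:13] width=8 -> value=248 (bin 11111000); offset now 13 = byte 1 bit 5; 43 bits remain
Read 3: bits[13:16] width=3 -> value=3 (bin 011); offset now 16 = byte 2 bit 0; 40 bits remain
Read 4: bits[16:22] width=6 -> value=14 (bin 001110); offset now 22 = byte 2 bit 6; 34 bits remain
Read 5: bits[22:26] width=4 -> value=15 (bin 1111); offset now 26 = byte 3 bit 2; 30 bits remain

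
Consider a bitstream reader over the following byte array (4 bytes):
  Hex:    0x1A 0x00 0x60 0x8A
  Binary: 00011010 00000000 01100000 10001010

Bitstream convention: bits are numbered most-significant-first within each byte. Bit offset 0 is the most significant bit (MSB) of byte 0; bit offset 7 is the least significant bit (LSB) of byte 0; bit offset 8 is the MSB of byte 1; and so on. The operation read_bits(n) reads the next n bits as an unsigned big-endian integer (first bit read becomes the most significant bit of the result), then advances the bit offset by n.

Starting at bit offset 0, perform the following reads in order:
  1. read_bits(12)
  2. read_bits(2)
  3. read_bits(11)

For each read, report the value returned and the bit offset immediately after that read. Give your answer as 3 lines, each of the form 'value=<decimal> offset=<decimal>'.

Answer: value=416 offset=12
value=0 offset=14
value=193 offset=25

Derivation:
Read 1: bits[0:12] width=12 -> value=416 (bin 000110100000); offset now 12 = byte 1 bit 4; 20 bits remain
Read 2: bits[12:14] width=2 -> value=0 (bin 00); offset now 14 = byte 1 bit 6; 18 bits remain
Read 3: bits[14:25] width=11 -> value=193 (bin 00011000001); offset now 25 = byte 3 bit 1; 7 bits remain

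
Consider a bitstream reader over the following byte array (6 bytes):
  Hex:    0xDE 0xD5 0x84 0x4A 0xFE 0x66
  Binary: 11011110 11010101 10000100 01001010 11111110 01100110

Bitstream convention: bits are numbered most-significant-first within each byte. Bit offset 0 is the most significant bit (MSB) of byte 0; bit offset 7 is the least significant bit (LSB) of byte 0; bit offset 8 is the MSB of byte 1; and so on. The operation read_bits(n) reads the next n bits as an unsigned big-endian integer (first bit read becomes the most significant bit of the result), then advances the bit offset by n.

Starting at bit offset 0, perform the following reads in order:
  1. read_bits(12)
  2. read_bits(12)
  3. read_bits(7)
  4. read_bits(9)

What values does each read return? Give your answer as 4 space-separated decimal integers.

Answer: 3565 1412 37 254

Derivation:
Read 1: bits[0:12] width=12 -> value=3565 (bin 110111101101); offset now 12 = byte 1 bit 4; 36 bits remain
Read 2: bits[12:24] width=12 -> value=1412 (bin 010110000100); offset now 24 = byte 3 bit 0; 24 bits remain
Read 3: bits[24:31] width=7 -> value=37 (bin 0100101); offset now 31 = byte 3 bit 7; 17 bits remain
Read 4: bits[31:40] width=9 -> value=254 (bin 011111110); offset now 40 = byte 5 bit 0; 8 bits remain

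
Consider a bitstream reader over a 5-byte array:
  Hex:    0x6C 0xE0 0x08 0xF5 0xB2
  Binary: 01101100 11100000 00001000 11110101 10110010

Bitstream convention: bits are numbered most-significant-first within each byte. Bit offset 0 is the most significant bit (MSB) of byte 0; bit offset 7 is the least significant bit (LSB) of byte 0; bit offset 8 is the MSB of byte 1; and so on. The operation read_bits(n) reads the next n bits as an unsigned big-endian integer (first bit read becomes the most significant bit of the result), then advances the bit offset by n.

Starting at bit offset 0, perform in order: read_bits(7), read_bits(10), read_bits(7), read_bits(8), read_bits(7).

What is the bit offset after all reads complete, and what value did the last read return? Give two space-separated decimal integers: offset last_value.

Answer: 39 89

Derivation:
Read 1: bits[0:7] width=7 -> value=54 (bin 0110110); offset now 7 = byte 0 bit 7; 33 bits remain
Read 2: bits[7:17] width=10 -> value=448 (bin 0111000000); offset now 17 = byte 2 bit 1; 23 bits remain
Read 3: bits[17:24] width=7 -> value=8 (bin 0001000); offset now 24 = byte 3 bit 0; 16 bits remain
Read 4: bits[24:32] width=8 -> value=245 (bin 11110101); offset now 32 = byte 4 bit 0; 8 bits remain
Read 5: bits[32:39] width=7 -> value=89 (bin 1011001); offset now 39 = byte 4 bit 7; 1 bits remain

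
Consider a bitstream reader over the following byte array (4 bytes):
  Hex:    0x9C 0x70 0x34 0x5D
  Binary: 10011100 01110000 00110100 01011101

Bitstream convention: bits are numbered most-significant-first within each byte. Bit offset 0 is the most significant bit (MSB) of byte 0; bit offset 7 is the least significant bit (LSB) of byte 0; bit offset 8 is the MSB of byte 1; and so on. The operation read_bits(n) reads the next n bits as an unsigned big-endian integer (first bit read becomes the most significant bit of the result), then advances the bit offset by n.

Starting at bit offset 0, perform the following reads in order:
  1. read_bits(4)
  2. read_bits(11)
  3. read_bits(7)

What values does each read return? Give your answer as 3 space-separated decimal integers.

Answer: 9 1592 13

Derivation:
Read 1: bits[0:4] width=4 -> value=9 (bin 1001); offset now 4 = byte 0 bit 4; 28 bits remain
Read 2: bits[4:15] width=11 -> value=1592 (bin 11000111000); offset now 15 = byte 1 bit 7; 17 bits remain
Read 3: bits[15:22] width=7 -> value=13 (bin 0001101); offset now 22 = byte 2 bit 6; 10 bits remain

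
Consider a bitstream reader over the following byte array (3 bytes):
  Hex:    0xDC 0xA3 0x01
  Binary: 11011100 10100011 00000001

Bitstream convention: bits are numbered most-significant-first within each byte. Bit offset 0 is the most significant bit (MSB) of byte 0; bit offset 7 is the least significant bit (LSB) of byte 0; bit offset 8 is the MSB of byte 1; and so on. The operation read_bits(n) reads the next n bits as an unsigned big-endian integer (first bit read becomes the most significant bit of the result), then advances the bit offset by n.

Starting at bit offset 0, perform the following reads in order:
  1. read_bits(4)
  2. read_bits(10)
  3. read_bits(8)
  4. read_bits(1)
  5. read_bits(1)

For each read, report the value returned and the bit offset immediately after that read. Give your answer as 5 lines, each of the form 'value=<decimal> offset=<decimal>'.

Answer: value=13 offset=4
value=808 offset=14
value=192 offset=22
value=0 offset=23
value=1 offset=24

Derivation:
Read 1: bits[0:4] width=4 -> value=13 (bin 1101); offset now 4 = byte 0 bit 4; 20 bits remain
Read 2: bits[4:14] width=10 -> value=808 (bin 1100101000); offset now 14 = byte 1 bit 6; 10 bits remain
Read 3: bits[14:22] width=8 -> value=192 (bin 11000000); offset now 22 = byte 2 bit 6; 2 bits remain
Read 4: bits[22:23] width=1 -> value=0 (bin 0); offset now 23 = byte 2 bit 7; 1 bits remain
Read 5: bits[23:24] width=1 -> value=1 (bin 1); offset now 24 = byte 3 bit 0; 0 bits remain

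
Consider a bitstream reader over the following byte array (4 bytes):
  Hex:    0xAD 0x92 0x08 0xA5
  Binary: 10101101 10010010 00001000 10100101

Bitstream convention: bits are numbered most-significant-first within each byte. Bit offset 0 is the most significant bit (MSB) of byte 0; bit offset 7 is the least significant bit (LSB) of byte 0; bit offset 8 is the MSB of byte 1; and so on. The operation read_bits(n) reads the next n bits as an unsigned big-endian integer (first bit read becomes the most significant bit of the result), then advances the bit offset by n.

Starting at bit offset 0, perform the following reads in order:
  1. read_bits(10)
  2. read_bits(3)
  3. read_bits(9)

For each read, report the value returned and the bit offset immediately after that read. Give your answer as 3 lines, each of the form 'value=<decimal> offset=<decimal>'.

Read 1: bits[0:10] width=10 -> value=694 (bin 1010110110); offset now 10 = byte 1 bit 2; 22 bits remain
Read 2: bits[10:13] width=3 -> value=2 (bin 010); offset now 13 = byte 1 bit 5; 19 bits remain
Read 3: bits[13:22] width=9 -> value=130 (bin 010000010); offset now 22 = byte 2 bit 6; 10 bits remain

Answer: value=694 offset=10
value=2 offset=13
value=130 offset=22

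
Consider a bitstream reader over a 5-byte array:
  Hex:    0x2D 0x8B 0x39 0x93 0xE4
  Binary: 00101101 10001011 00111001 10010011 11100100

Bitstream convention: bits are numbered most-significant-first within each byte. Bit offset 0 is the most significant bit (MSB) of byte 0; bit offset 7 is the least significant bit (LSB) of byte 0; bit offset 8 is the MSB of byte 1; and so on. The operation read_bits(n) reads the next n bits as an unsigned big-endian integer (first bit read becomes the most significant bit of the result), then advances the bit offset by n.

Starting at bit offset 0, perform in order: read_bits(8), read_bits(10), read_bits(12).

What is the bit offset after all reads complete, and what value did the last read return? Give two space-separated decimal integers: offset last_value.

Answer: 30 3684

Derivation:
Read 1: bits[0:8] width=8 -> value=45 (bin 00101101); offset now 8 = byte 1 bit 0; 32 bits remain
Read 2: bits[8:18] width=10 -> value=556 (bin 1000101100); offset now 18 = byte 2 bit 2; 22 bits remain
Read 3: bits[18:30] width=12 -> value=3684 (bin 111001100100); offset now 30 = byte 3 bit 6; 10 bits remain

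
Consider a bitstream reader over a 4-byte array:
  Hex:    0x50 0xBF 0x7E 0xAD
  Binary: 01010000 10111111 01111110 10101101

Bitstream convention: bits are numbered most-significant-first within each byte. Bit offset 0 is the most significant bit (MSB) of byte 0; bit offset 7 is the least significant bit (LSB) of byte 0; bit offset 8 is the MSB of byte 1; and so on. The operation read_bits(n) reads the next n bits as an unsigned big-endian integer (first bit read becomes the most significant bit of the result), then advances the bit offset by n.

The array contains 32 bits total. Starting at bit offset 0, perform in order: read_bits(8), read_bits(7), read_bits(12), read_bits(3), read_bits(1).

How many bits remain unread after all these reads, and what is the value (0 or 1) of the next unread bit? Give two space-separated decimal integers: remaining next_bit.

Answer: 1 1

Derivation:
Read 1: bits[0:8] width=8 -> value=80 (bin 01010000); offset now 8 = byte 1 bit 0; 24 bits remain
Read 2: bits[8:15] width=7 -> value=95 (bin 1011111); offset now 15 = byte 1 bit 7; 17 bits remain
Read 3: bits[15:27] width=12 -> value=3061 (bin 101111110101); offset now 27 = byte 3 bit 3; 5 bits remain
Read 4: bits[27:30] width=3 -> value=3 (bin 011); offset now 30 = byte 3 bit 6; 2 bits remain
Read 5: bits[30:31] width=1 -> value=0 (bin 0); offset now 31 = byte 3 bit 7; 1 bits remain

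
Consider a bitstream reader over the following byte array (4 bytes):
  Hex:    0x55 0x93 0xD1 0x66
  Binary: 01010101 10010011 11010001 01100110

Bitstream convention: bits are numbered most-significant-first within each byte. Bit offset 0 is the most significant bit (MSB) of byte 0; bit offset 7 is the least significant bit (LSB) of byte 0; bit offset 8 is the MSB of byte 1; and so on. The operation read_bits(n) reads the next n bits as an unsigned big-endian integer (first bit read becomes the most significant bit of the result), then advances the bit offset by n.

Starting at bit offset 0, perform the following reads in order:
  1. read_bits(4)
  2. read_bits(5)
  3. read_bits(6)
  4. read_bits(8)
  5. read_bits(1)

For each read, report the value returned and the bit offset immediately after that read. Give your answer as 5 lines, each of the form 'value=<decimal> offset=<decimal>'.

Read 1: bits[0:4] width=4 -> value=5 (bin 0101); offset now 4 = byte 0 bit 4; 28 bits remain
Read 2: bits[4:9] width=5 -> value=11 (bin 01011); offset now 9 = byte 1 bit 1; 23 bits remain
Read 3: bits[9:15] width=6 -> value=9 (bin 001001); offset now 15 = byte 1 bit 7; 17 bits remain
Read 4: bits[15:23] width=8 -> value=232 (bin 11101000); offset now 23 = byte 2 bit 7; 9 bits remain
Read 5: bits[23:24] width=1 -> value=1 (bin 1); offset now 24 = byte 3 bit 0; 8 bits remain

Answer: value=5 offset=4
value=11 offset=9
value=9 offset=15
value=232 offset=23
value=1 offset=24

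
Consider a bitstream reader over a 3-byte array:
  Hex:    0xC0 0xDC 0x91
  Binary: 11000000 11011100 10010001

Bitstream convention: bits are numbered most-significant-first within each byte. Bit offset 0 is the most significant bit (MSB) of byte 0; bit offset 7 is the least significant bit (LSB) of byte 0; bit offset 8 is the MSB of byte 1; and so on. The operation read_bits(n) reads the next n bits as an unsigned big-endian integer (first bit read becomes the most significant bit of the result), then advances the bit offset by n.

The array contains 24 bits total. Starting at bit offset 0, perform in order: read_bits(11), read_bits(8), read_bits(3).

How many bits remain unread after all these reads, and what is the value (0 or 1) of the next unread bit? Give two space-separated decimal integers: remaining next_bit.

Answer: 2 0

Derivation:
Read 1: bits[0:11] width=11 -> value=1542 (bin 11000000110); offset now 11 = byte 1 bit 3; 13 bits remain
Read 2: bits[11:19] width=8 -> value=228 (bin 11100100); offset now 19 = byte 2 bit 3; 5 bits remain
Read 3: bits[19:22] width=3 -> value=4 (bin 100); offset now 22 = byte 2 bit 6; 2 bits remain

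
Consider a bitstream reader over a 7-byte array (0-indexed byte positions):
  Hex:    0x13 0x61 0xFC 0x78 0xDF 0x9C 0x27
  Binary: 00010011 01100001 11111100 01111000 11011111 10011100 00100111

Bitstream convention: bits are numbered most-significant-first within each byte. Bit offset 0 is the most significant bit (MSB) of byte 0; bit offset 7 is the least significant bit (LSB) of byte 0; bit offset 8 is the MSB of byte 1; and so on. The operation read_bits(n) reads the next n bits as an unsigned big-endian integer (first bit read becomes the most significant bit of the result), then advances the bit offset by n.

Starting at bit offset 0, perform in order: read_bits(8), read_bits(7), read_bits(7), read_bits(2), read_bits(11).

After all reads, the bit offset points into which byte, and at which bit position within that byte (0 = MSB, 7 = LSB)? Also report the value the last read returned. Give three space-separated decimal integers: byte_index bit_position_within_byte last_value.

Read 1: bits[0:8] width=8 -> value=19 (bin 00010011); offset now 8 = byte 1 bit 0; 48 bits remain
Read 2: bits[8:15] width=7 -> value=48 (bin 0110000); offset now 15 = byte 1 bit 7; 41 bits remain
Read 3: bits[15:22] width=7 -> value=127 (bin 1111111); offset now 22 = byte 2 bit 6; 34 bits remain
Read 4: bits[22:24] width=2 -> value=0 (bin 00); offset now 24 = byte 3 bit 0; 32 bits remain
Read 5: bits[24:35] width=11 -> value=966 (bin 01111000110); offset now 35 = byte 4 bit 3; 21 bits remain

Answer: 4 3 966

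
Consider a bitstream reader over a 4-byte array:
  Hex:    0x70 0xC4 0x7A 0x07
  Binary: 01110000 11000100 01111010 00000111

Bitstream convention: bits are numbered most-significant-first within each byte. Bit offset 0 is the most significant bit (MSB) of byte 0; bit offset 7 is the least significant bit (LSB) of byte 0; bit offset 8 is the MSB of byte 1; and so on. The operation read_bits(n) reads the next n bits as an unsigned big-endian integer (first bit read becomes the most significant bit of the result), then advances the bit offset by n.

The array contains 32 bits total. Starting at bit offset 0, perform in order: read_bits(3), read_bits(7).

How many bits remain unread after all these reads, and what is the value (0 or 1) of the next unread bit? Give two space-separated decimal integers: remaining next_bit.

Read 1: bits[0:3] width=3 -> value=3 (bin 011); offset now 3 = byte 0 bit 3; 29 bits remain
Read 2: bits[3:10] width=7 -> value=67 (bin 1000011); offset now 10 = byte 1 bit 2; 22 bits remain

Answer: 22 0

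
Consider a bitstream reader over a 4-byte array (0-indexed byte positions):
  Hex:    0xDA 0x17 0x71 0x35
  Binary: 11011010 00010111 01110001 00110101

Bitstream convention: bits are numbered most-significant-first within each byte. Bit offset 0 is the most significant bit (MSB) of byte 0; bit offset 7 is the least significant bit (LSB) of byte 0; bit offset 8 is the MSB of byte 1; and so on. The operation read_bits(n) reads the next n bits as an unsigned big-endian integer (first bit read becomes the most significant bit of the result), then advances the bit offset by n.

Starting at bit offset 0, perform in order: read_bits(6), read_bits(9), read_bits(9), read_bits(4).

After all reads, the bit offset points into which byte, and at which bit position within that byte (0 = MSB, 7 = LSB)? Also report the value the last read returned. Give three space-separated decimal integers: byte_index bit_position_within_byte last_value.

Answer: 3 4 3

Derivation:
Read 1: bits[0:6] width=6 -> value=54 (bin 110110); offset now 6 = byte 0 bit 6; 26 bits remain
Read 2: bits[6:15] width=9 -> value=267 (bin 100001011); offset now 15 = byte 1 bit 7; 17 bits remain
Read 3: bits[15:24] width=9 -> value=369 (bin 101110001); offset now 24 = byte 3 bit 0; 8 bits remain
Read 4: bits[24:28] width=4 -> value=3 (bin 0011); offset now 28 = byte 3 bit 4; 4 bits remain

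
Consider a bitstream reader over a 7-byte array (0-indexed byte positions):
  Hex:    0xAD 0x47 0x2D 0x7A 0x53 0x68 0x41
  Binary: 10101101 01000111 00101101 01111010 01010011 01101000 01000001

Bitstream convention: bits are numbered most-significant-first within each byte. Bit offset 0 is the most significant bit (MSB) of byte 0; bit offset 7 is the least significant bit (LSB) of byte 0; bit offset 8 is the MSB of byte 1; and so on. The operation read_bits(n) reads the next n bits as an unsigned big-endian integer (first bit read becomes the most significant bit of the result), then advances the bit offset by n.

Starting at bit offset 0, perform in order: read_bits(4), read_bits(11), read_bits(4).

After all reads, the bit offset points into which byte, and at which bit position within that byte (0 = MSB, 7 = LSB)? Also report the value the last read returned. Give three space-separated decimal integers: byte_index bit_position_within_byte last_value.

Read 1: bits[0:4] width=4 -> value=10 (bin 1010); offset now 4 = byte 0 bit 4; 52 bits remain
Read 2: bits[4:15] width=11 -> value=1699 (bin 11010100011); offset now 15 = byte 1 bit 7; 41 bits remain
Read 3: bits[15:19] width=4 -> value=9 (bin 1001); offset now 19 = byte 2 bit 3; 37 bits remain

Answer: 2 3 9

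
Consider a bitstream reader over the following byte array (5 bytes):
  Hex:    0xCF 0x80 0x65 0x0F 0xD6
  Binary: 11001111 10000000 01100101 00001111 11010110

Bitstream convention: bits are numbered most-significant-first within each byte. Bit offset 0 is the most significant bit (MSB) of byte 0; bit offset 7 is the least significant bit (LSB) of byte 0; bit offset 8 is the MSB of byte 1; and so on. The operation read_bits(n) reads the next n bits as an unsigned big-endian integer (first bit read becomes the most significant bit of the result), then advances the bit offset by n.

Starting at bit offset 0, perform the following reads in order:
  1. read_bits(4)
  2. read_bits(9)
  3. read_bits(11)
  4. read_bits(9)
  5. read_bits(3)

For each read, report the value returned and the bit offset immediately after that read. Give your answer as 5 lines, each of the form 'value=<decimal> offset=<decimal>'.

Answer: value=12 offset=4
value=496 offset=13
value=101 offset=24
value=31 offset=33
value=5 offset=36

Derivation:
Read 1: bits[0:4] width=4 -> value=12 (bin 1100); offset now 4 = byte 0 bit 4; 36 bits remain
Read 2: bits[4:13] width=9 -> value=496 (bin 111110000); offset now 13 = byte 1 bit 5; 27 bits remain
Read 3: bits[13:24] width=11 -> value=101 (bin 00001100101); offset now 24 = byte 3 bit 0; 16 bits remain
Read 4: bits[24:33] width=9 -> value=31 (bin 000011111); offset now 33 = byte 4 bit 1; 7 bits remain
Read 5: bits[33:36] width=3 -> value=5 (bin 101); offset now 36 = byte 4 bit 4; 4 bits remain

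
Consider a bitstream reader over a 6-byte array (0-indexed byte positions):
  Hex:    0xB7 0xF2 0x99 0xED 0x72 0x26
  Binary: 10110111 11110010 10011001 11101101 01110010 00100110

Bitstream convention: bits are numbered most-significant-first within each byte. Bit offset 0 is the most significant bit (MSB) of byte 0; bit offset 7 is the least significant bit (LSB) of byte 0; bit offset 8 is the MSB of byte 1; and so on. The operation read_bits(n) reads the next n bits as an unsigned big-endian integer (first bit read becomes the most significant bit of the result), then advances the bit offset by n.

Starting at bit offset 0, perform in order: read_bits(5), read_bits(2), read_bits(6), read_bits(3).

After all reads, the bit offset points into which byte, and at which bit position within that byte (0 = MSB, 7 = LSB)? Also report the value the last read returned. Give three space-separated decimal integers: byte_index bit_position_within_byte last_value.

Answer: 2 0 2

Derivation:
Read 1: bits[0:5] width=5 -> value=22 (bin 10110); offset now 5 = byte 0 bit 5; 43 bits remain
Read 2: bits[5:7] width=2 -> value=3 (bin 11); offset now 7 = byte 0 bit 7; 41 bits remain
Read 3: bits[7:13] width=6 -> value=62 (bin 111110); offset now 13 = byte 1 bit 5; 35 bits remain
Read 4: bits[13:16] width=3 -> value=2 (bin 010); offset now 16 = byte 2 bit 0; 32 bits remain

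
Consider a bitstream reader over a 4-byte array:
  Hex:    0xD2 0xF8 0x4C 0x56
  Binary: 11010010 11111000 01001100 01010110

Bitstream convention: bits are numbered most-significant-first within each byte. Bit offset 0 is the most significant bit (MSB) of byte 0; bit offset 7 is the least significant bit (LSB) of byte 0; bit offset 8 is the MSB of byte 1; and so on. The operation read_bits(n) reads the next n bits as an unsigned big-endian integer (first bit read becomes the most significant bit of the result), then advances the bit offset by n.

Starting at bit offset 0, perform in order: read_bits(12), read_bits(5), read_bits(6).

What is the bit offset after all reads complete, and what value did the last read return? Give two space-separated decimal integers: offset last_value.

Answer: 23 38

Derivation:
Read 1: bits[0:12] width=12 -> value=3375 (bin 110100101111); offset now 12 = byte 1 bit 4; 20 bits remain
Read 2: bits[12:17] width=5 -> value=16 (bin 10000); offset now 17 = byte 2 bit 1; 15 bits remain
Read 3: bits[17:23] width=6 -> value=38 (bin 100110); offset now 23 = byte 2 bit 7; 9 bits remain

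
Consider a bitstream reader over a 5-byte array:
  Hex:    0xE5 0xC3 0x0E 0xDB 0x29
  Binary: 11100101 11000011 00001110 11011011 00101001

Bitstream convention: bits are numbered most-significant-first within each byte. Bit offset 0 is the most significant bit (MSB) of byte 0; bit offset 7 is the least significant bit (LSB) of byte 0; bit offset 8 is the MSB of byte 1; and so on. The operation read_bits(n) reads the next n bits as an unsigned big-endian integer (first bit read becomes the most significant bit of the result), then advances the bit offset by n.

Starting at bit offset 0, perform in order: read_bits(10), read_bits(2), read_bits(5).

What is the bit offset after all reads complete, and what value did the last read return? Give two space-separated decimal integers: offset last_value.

Read 1: bits[0:10] width=10 -> value=919 (bin 1110010111); offset now 10 = byte 1 bit 2; 30 bits remain
Read 2: bits[10:12] width=2 -> value=0 (bin 00); offset now 12 = byte 1 bit 4; 28 bits remain
Read 3: bits[12:17] width=5 -> value=6 (bin 00110); offset now 17 = byte 2 bit 1; 23 bits remain

Answer: 17 6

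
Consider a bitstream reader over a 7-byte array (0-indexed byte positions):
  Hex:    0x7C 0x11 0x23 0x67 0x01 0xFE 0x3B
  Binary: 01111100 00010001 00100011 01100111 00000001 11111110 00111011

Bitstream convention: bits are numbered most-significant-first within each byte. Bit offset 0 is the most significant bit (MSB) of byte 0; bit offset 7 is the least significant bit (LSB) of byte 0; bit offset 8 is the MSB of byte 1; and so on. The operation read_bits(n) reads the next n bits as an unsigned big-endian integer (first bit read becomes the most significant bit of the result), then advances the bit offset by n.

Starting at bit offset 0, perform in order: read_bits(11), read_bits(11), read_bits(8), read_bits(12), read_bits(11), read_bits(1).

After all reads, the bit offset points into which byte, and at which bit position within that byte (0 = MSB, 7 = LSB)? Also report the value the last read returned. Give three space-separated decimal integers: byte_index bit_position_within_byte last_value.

Read 1: bits[0:11] width=11 -> value=992 (bin 01111100000); offset now 11 = byte 1 bit 3; 45 bits remain
Read 2: bits[11:22] width=11 -> value=1096 (bin 10001001000); offset now 22 = byte 2 bit 6; 34 bits remain
Read 3: bits[22:30] width=8 -> value=217 (bin 11011001); offset now 30 = byte 3 bit 6; 26 bits remain
Read 4: bits[30:42] width=12 -> value=3079 (bin 110000000111); offset now 42 = byte 5 bit 2; 14 bits remain
Read 5: bits[42:53] width=11 -> value=1991 (bin 11111000111); offset now 53 = byte 6 bit 5; 3 bits remain
Read 6: bits[53:54] width=1 -> value=0 (bin 0); offset now 54 = byte 6 bit 6; 2 bits remain

Answer: 6 6 0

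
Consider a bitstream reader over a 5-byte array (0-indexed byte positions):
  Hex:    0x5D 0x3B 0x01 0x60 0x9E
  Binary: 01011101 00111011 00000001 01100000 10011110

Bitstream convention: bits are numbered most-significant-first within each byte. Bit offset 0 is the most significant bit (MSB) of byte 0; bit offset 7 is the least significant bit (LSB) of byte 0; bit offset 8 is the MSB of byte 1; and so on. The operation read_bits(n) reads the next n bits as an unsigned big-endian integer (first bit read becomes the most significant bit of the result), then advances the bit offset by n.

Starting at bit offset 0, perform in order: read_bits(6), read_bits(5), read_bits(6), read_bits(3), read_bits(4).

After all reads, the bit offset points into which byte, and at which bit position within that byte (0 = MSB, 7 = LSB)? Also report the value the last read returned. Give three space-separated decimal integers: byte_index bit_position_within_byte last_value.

Answer: 3 0 1

Derivation:
Read 1: bits[0:6] width=6 -> value=23 (bin 010111); offset now 6 = byte 0 bit 6; 34 bits remain
Read 2: bits[6:11] width=5 -> value=9 (bin 01001); offset now 11 = byte 1 bit 3; 29 bits remain
Read 3: bits[11:17] width=6 -> value=54 (bin 110110); offset now 17 = byte 2 bit 1; 23 bits remain
Read 4: bits[17:20] width=3 -> value=0 (bin 000); offset now 20 = byte 2 bit 4; 20 bits remain
Read 5: bits[20:24] width=4 -> value=1 (bin 0001); offset now 24 = byte 3 bit 0; 16 bits remain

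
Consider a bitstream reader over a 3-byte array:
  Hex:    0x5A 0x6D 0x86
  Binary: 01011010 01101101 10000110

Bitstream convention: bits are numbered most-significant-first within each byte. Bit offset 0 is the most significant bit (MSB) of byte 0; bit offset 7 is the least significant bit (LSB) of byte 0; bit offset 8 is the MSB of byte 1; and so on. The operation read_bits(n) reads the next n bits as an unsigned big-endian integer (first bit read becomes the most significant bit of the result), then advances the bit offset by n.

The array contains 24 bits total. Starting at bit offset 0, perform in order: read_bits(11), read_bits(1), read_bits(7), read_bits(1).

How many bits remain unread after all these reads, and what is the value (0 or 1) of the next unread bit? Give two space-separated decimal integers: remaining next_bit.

Answer: 4 0

Derivation:
Read 1: bits[0:11] width=11 -> value=723 (bin 01011010011); offset now 11 = byte 1 bit 3; 13 bits remain
Read 2: bits[11:12] width=1 -> value=0 (bin 0); offset now 12 = byte 1 bit 4; 12 bits remain
Read 3: bits[12:19] width=7 -> value=108 (bin 1101100); offset now 19 = byte 2 bit 3; 5 bits remain
Read 4: bits[19:20] width=1 -> value=0 (bin 0); offset now 20 = byte 2 bit 4; 4 bits remain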